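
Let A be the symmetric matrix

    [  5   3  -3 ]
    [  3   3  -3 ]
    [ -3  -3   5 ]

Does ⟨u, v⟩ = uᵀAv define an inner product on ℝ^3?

Leading principal minors: Δ_1 = 5, Δ_2 = 6, Δ_3 = 12.
All leading principal minors are positive, so by Sylvester's criterion Q is positive definite.
⟨·,·⟩ is an inner product exactly when A is positive definite.

yes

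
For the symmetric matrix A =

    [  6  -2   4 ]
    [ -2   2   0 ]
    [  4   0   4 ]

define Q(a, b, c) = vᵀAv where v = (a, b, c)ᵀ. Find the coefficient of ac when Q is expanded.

8

The coefficient of ac is A[1,3] + A[3,1] = 2·4 = 8.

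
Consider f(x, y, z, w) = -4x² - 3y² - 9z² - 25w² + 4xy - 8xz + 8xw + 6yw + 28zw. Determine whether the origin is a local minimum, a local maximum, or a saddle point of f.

local maximum

The Hessian at the origin is H = [[-8, 4, -8, 8], [4, -6, 0, 6], [-8, 0, -18, 28], [8, 6, 28, -50]].
Symmetric row and column elimination reduces H to a congruent diagonal form with pivots -8, -4, -6, -1/3.
Counting signs: 4 negative.
H is negative definite, so the origin is a strict local maximum.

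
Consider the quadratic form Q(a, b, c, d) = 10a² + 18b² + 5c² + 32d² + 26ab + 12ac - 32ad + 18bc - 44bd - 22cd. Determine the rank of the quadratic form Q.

4

The symmetric matrix is A = [[10, 13, 6, -16], [13, 18, 9, -22], [6, 9, 5, -11], [-16, -22, -11, 32]].
An LDLᵀ factorisation of A has diagonal entries 10, 11/10, 1/11, 5.
That gives 4 positive pivots.
The rank is the number of nonzero pivots: 4.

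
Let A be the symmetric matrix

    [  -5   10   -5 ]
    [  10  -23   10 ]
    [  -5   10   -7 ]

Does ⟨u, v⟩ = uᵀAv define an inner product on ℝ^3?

no

Leading principal minors: Δ_1 = -5, Δ_2 = 15, Δ_3 = -30.
The signs alternate starting with Δ_1 < 0, so by Sylvester's criterion Q is negative definite.
⟨·,·⟩ is an inner product exactly when A is positive definite.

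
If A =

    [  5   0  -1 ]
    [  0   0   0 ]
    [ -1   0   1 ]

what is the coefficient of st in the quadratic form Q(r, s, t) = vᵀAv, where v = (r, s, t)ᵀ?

The coefficient of st is A[2,3] + A[3,2] = 2·0 = 0.

0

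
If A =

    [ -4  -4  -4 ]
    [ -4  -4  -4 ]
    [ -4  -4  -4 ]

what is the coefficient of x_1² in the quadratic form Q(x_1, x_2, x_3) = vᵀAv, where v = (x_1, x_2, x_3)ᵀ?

-4

The coefficient of x_1² is the diagonal entry A[1,1] = -4.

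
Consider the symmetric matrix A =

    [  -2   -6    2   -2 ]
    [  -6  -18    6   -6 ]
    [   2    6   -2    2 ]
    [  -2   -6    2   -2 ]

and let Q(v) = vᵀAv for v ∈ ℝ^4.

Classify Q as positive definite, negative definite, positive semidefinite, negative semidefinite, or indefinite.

negative semidefinite

Symmetric row and column elimination reduces A to a congruent diagonal form with pivots -2, 0, 0, 0.
Counting signs: 1 negative, 3 zero.
Hence Q is negative semidefinite.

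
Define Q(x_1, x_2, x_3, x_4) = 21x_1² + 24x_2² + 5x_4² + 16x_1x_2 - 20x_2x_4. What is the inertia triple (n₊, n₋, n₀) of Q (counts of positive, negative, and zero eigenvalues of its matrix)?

The associated matrix is A = [[21, 8, 0, 0], [8, 24, 0, -10], [0, 0, 0, 0], [0, -10, 0, 5]].
Applying the same elementary operations to the rows and columns of A produces a congruent diagonal matrix with entries 21, 440/21, 0, 5/22.
So there are 3 positive, 1 zero pivots.

(3, 0, 1)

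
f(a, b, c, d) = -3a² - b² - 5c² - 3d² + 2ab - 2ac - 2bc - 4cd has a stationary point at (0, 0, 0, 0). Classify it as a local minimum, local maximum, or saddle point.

The Hessian at the origin is H = [[-6, 2, -2, 0], [2, -2, -2, 0], [-2, -2, -10, -4], [0, 0, -4, -6]].
Applying the same elementary operations to the rows and columns of H produces a congruent diagonal matrix with entries -6, -4/3, -4, -2.
That gives 4 negative pivots.
H is negative definite, so the origin is a strict local maximum.

local maximum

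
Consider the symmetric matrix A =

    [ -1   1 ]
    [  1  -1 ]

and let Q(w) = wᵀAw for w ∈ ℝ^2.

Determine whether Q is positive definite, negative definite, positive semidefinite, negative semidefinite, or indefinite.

negative semidefinite

For the 2×2 matrix [[-1, 1], [1, -1]]: det = -1·-1 − (1)² = 0, trace = -2.
det = 0 so one eigenvalue is zero; the form is semidefinite with the sign of the trace.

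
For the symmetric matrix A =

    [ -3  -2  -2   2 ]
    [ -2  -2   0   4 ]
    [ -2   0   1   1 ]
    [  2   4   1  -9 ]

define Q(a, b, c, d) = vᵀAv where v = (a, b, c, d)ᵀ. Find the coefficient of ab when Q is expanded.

The coefficient of ab is A[1,2] + A[2,1] = 2·(-2) = -4.

-4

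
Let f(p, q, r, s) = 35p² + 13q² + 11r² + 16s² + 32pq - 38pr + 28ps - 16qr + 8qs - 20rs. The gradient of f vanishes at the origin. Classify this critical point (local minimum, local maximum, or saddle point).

The Hessian at the origin is H = [[70, 32, -38, 28], [32, 26, -16, 8], [-38, -16, 22, -20], [28, 8, -20, 32]].
Symmetric row and column elimination reduces H to a congruent diagonal form with pivots 70, 398/35, 240/199, 4.
So there are 4 positive pivots.
H is positive definite, so the origin is a strict local minimum.

local minimum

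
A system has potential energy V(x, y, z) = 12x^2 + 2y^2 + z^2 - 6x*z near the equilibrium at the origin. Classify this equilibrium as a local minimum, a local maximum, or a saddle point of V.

The Hessian at the origin is H = [[24, 0, -6], [0, 4, 0], [-6, 0, 2]].
Symmetric row and column elimination reduces H to a congruent diagonal form with pivots 24, 4, 1/2.
So there are 3 positive pivots.
H is positive definite, so the origin is a strict local minimum.

local minimum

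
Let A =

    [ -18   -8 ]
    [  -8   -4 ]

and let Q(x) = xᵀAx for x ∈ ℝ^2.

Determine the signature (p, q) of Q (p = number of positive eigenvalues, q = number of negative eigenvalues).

Symmetric row and column elimination reduces A to a congruent diagonal form with pivots -18, -4/9.
So there are 2 negative pivots.

(0, 2)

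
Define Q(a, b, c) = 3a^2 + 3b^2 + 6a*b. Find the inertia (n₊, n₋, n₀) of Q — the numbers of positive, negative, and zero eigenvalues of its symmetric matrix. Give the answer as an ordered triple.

Write A = [[3, 3, 0], [3, 3, 0], [0, 0, 0]].
Symmetric row and column elimination reduces A to a congruent diagonal form with pivots 3, 0, 0.
Counting signs: 1 positive, 2 zero.

(1, 0, 2)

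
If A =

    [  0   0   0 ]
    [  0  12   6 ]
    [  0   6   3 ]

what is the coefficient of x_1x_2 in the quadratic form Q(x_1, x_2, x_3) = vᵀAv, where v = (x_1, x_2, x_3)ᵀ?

The coefficient of x_1x_2 is A[1,2] + A[2,1] = 2·0 = 0.

0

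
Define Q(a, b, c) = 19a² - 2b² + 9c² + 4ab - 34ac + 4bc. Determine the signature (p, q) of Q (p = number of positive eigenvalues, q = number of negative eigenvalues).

(2, 1)

The symmetric matrix is A = [[19, 2, -17], [2, -2, 2], [-17, 2, 9]].
An LDLᵀ factorisation of A has diagonal entries 19, -42/19, 2/7.
Counting signs: 2 positive, 1 negative.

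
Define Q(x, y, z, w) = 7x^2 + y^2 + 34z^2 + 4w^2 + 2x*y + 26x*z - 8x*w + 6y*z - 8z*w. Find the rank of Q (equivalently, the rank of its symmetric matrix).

Write A = [[7, 1, 13, -4], [1, 1, 3, 0], [13, 3, 34, -4], [-4, 0, -4, 4]].
An LDLᵀ factorisation of A has diagonal entries 7, 6/7, 25/3, 12/25.
Counting signs: 4 positive.
The rank is the number of nonzero pivots: 4.

4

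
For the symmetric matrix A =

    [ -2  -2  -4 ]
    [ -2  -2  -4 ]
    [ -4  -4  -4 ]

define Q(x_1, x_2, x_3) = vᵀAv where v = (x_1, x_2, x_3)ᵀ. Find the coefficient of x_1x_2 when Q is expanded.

The coefficient of x_1x_2 is A[1,2] + A[2,1] = 2·(-2) = -4.

-4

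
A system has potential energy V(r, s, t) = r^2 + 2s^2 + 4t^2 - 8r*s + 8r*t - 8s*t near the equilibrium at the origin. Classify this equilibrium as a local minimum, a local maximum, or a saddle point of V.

The Hessian at the origin is H = [[2, -8, 8], [-8, 4, -8], [8, -8, 8]].
An LDLᵀ factorisation of H has diagonal entries 2, -28, -24/7.
That gives 1 positive, 2 negative pivots.
H is indefinite, so the origin is a saddle point.

saddle point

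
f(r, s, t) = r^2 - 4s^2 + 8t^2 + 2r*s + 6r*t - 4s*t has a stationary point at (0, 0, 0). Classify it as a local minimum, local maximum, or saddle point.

saddle point

The Hessian at the origin is H = [[2, 2, 6], [2, -8, -4], [6, -4, 16]].
Applying the same elementary operations to the rows and columns of H produces a congruent diagonal matrix with entries 2, -10, 8.
That gives 2 positive, 1 negative pivots.
H is indefinite, so the origin is a saddle point.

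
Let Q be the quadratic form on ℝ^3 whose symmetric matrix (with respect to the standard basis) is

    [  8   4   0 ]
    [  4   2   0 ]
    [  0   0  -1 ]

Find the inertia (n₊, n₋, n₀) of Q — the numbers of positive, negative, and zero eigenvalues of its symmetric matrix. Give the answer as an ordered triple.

(1, 1, 1)

Symmetric row and column elimination reduces A to a congruent diagonal form with pivots 8, 0, -1.
So there are 1 positive, 1 negative, 1 zero pivots.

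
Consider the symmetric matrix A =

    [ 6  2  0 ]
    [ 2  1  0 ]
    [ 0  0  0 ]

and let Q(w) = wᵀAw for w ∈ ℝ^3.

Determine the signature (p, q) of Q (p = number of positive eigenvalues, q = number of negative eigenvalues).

Symmetric row and column elimination reduces A to a congruent diagonal form with pivots 6, 1/3, 0.
Counting signs: 2 positive, 1 zero.

(2, 0)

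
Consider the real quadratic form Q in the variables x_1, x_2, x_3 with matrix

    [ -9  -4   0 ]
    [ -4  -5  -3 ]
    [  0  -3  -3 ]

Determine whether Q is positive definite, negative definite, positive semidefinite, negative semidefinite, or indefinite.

An LDLᵀ factorisation of A has diagonal entries -9, -29/9, -6/29.
So there are 3 negative pivots.
Hence Q is negative definite.

negative definite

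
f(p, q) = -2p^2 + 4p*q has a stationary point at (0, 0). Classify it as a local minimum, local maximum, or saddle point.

The Hessian at the origin is H = [[-4, 4], [4, 0]].
det H = -4·0 − (4)² = -16 < 0, so H is indefinite.
Therefore the origin is a saddle point.

saddle point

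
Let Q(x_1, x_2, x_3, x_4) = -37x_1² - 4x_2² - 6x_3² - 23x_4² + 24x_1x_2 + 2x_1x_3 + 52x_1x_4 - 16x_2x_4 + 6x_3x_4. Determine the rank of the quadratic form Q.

4

The associated matrix is A = [[-37, 12, 1, 26], [12, -4, 0, -8], [1, 0, -6, 3], [26, -8, 3, -23]].
Applying the same elementary operations to the rows and columns of A produces a congruent diagonal matrix with entries -37, -4/37, -5, 2.
Counting signs: 1 positive, 3 negative.
The rank is the number of nonzero pivots: 4.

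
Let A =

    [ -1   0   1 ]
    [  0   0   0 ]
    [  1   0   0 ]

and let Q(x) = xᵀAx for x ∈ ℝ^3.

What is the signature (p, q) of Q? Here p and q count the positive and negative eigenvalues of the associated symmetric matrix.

(1, 1)

Applying the same elementary operations to the rows and columns of A produces a congruent diagonal matrix with entries -1, 0, 1.
So there are 1 positive, 1 negative, 1 zero pivots.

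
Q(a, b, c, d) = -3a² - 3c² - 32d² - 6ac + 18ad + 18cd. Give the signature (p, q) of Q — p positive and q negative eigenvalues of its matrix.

(0, 2)

The associated matrix is A = [[-3, 0, -3, 9], [0, 0, 0, 0], [-3, 0, -3, 9], [9, 0, 9, -32]].
Row-reducing A symmetrically gives the diagonal entries -3, 0, 0, -5.
That gives 2 negative, 2 zero pivots.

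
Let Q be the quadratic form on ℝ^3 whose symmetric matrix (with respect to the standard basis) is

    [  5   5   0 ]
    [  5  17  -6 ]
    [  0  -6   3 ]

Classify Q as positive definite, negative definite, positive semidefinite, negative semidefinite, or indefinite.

Congruent diagonalization of A (simultaneous row and column reduction) yields pivots 5, 12, 0.
That gives 2 positive, 1 zero pivots.
Hence Q is positive semidefinite.

positive semidefinite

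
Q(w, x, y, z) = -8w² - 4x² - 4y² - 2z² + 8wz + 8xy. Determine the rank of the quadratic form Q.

2

The associated matrix is A = [[-8, 0, 0, 4], [0, -4, 4, 0], [0, 4, -4, 0], [4, 0, 0, -2]].
Symmetric row and column elimination reduces A to a congruent diagonal form with pivots -8, -4, 0, 0.
So there are 2 negative, 2 zero pivots.
The rank is the number of nonzero pivots: 2.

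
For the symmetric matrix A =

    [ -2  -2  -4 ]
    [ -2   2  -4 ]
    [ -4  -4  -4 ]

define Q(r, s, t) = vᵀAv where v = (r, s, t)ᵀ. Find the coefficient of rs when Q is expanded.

The coefficient of rs is A[1,2] + A[2,1] = 2·(-2) = -4.

-4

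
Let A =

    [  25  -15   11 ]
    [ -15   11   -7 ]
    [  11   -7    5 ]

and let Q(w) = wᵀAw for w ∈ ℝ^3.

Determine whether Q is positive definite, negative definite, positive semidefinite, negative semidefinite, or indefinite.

Leading principal minors: Δ_1 = 25, Δ_2 = 50, Δ_3 = 4.
All leading principal minors are positive, so by Sylvester's criterion Q is positive definite.

positive definite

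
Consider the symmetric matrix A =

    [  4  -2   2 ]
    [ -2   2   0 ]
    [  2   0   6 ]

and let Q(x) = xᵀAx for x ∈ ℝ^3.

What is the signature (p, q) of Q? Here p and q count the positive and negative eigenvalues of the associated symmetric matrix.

Congruent diagonalization of A (simultaneous row and column reduction) yields pivots 4, 1, 4.
That gives 3 positive pivots.

(3, 0)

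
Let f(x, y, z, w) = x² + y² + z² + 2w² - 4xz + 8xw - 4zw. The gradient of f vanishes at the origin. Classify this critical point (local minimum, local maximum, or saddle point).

The Hessian at the origin is H = [[2, 0, -4, 8], [0, 2, 0, 0], [-4, 0, 2, -4], [8, 0, -4, 4]].
Congruent diagonalization of H (simultaneous row and column reduction) yields pivots 2, 2, -6, -4.
Counting signs: 2 positive, 2 negative.
H is indefinite, so the origin is a saddle point.

saddle point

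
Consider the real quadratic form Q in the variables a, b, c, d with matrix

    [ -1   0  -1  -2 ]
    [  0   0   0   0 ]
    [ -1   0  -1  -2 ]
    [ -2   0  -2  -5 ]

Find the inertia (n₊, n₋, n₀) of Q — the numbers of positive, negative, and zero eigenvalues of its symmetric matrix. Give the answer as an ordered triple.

(0, 2, 2)

Row-reducing A symmetrically gives the diagonal entries -1, 0, 0, -1.
That gives 2 negative, 2 zero pivots.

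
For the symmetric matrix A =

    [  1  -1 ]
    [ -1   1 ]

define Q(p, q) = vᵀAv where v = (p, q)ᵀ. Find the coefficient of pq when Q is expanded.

-2

The coefficient of pq is A[1,2] + A[2,1] = 2·(-1) = -2.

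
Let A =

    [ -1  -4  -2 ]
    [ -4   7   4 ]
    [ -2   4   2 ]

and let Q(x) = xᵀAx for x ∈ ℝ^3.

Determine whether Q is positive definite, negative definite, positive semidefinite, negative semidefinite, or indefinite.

Applying the same elementary operations to the rows and columns of A produces a congruent diagonal matrix with entries -1, 23, -6/23.
Counting signs: 1 positive, 2 negative.
Hence Q is indefinite.

indefinite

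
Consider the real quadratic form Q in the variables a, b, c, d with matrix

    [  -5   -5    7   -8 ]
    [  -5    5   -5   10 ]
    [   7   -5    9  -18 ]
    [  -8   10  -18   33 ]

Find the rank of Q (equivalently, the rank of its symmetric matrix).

4

Applying the same elementary operations to the rows and columns of A produces a congruent diagonal matrix with entries -5, 10, 22/5, 3/11.
So there are 3 positive, 1 negative pivots.
The rank is the number of nonzero pivots: 4.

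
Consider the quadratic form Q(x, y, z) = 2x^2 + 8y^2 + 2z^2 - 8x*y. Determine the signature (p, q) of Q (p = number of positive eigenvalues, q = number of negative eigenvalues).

(2, 0)

Write A = [[2, -4, 0], [-4, 8, 0], [0, 0, 2]].
Congruent diagonalization of A (simultaneous row and column reduction) yields pivots 2, 0, 2.
Counting signs: 2 positive, 1 zero.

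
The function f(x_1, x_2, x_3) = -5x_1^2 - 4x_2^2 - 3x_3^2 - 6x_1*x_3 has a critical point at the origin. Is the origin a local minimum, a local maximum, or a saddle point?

The Hessian at the origin is H = [[-10, 0, -6], [0, -8, 0], [-6, 0, -6]].
Row-reducing H symmetrically gives the diagonal entries -10, -8, -12/5.
Counting signs: 3 negative.
H is negative definite, so the origin is a strict local maximum.

local maximum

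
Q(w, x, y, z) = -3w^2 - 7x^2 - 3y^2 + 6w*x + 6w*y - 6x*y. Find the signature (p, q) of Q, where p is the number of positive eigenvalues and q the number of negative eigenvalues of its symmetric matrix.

The associated matrix is A = [[-3, 3, 3, 0], [3, -7, -3, 0], [3, -3, -3, 0], [0, 0, 0, 0]].
Applying the same elementary operations to the rows and columns of A produces a congruent diagonal matrix with entries -3, -4, 0, 0.
So there are 2 negative, 2 zero pivots.

(0, 2)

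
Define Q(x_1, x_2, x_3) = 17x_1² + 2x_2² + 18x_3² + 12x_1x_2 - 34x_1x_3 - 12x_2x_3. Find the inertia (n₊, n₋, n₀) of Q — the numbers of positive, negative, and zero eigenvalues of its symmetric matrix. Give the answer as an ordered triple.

(2, 1, 0)

The associated matrix is A = [[17, 6, -17], [6, 2, -6], [-17, -6, 18]].
Applying the same elementary operations to the rows and columns of A produces a congruent diagonal matrix with entries 17, -2/17, 1.
That gives 2 positive, 1 negative pivots.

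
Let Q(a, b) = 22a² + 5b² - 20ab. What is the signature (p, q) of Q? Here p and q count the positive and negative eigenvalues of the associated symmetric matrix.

The associated matrix is A = [[22, -10], [-10, 5]].
Row-reducing A symmetrically gives the diagonal entries 22, 5/11.
Counting signs: 2 positive.

(2, 0)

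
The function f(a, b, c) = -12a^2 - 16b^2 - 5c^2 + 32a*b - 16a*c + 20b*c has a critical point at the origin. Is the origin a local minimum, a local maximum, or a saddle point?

The Hessian at the origin is H = [[-24, 32, -16], [32, -32, 20], [-16, 20, -10]].
Symmetric row and column elimination reduces H to a congruent diagonal form with pivots -24, 32/3, 1/2.
So there are 2 positive, 1 negative pivots.
H is indefinite, so the origin is a saddle point.

saddle point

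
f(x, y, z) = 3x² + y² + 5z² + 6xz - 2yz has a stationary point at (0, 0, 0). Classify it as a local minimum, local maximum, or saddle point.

The Hessian at the origin is H = [[6, 0, 6], [0, 2, -2], [6, -2, 10]].
Symmetric row and column elimination reduces H to a congruent diagonal form with pivots 6, 2, 2.
That gives 3 positive pivots.
H is positive definite, so the origin is a strict local minimum.

local minimum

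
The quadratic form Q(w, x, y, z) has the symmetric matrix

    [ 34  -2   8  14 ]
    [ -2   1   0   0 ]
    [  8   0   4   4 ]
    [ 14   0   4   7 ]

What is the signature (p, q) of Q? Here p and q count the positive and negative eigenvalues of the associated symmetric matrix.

(4, 0)

Row-reducing A symmetrically gives the diagonal entries 34, 15/17, 28/15, 3/7.
Counting signs: 4 positive.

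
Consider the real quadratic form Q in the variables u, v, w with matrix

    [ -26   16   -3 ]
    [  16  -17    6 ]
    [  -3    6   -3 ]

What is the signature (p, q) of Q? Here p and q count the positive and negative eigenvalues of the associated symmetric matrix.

(0, 3)

Symmetric row and column elimination reduces A to a congruent diagonal form with pivots -26, -93/13, -15/62.
Counting signs: 3 negative.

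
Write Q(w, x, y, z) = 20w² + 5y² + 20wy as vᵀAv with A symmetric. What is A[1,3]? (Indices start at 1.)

10

The coefficient of w·y in Q is 20. For a symmetric A this equals A[1,3] + A[3,1] = 2·A[1,3].
So A[1,3] = 20/2 = 10.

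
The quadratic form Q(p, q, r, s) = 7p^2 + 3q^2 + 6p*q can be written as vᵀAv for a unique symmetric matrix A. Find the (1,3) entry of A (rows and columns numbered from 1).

0

The coefficient of p·r in Q is 0. For a symmetric A this equals A[1,3] + A[3,1] = 2·A[1,3].
So A[1,3] = 0/2 = 0.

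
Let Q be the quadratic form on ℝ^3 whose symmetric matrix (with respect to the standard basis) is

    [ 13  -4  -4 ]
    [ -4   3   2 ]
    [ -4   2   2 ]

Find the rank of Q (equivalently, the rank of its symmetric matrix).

Applying the same elementary operations to the rows and columns of A produces a congruent diagonal matrix with entries 13, 23/13, 10/23.
Counting signs: 3 positive.
The rank is the number of nonzero pivots: 3.

3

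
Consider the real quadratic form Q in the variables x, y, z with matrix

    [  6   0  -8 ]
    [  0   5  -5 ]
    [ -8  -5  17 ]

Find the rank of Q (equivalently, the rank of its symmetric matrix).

An LDLᵀ factorisation of A has diagonal entries 6, 5, 4/3.
Counting signs: 3 positive.
The rank is the number of nonzero pivots: 3.

3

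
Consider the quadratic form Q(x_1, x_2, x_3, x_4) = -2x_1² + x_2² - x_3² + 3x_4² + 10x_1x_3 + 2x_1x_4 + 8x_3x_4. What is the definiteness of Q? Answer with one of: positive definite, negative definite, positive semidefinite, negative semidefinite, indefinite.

indefinite

Write A = [[-2, 0, 5, 1], [0, 1, 0, 0], [5, 0, -1, 4], [1, 0, 4, 3]].
Symmetric row and column elimination reduces A to a congruent diagonal form with pivots -2, 1, 23/2, -4/23.
Counting signs: 2 positive, 2 negative.
Hence Q is indefinite.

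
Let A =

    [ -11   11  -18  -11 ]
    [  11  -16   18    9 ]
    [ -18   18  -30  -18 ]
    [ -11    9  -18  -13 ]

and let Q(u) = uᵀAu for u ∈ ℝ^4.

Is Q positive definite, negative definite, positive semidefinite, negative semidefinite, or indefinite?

Leading principal minors: Δ_1 = -11, Δ_2 = 55, Δ_3 = -30, Δ_4 = 36.
The signs alternate starting with Δ_1 < 0, so by Sylvester's criterion Q is negative definite.

negative definite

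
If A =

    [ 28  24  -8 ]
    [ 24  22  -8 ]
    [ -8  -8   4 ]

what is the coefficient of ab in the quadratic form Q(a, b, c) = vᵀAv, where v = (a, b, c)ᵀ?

The coefficient of ab is A[1,2] + A[2,1] = 2·24 = 48.

48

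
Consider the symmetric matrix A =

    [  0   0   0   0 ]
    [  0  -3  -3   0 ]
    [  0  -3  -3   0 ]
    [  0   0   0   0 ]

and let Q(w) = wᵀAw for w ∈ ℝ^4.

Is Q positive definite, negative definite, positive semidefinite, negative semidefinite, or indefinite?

negative semidefinite

Row-reducing A symmetrically gives the diagonal entries 0, -3, 0, 0.
So there are 1 negative, 3 zero pivots.
Hence Q is negative semidefinite.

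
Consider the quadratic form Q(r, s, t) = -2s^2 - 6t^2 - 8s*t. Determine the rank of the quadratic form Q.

2

Write A = [[0, 0, 0], [0, -2, -4], [0, -4, -6]].
Congruent diagonalization of A (simultaneous row and column reduction) yields pivots 0, -2, 2.
That gives 1 positive, 1 negative, 1 zero pivots.
The rank is the number of nonzero pivots: 2.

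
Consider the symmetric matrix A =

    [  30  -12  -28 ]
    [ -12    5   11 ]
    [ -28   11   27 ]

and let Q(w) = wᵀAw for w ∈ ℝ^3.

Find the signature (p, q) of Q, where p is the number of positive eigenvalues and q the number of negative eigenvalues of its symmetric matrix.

(3, 0)

An LDLᵀ factorisation of A has diagonal entries 30, 1/5, 2/3.
Counting signs: 3 positive.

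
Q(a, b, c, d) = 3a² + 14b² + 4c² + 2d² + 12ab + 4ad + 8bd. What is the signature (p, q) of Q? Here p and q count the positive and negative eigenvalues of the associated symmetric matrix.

(4, 0)

Write A = [[3, 6, 0, 2], [6, 14, 0, 4], [0, 0, 4, 0], [2, 4, 0, 2]].
Symmetric row and column elimination reduces A to a congruent diagonal form with pivots 3, 2, 4, 2/3.
That gives 4 positive pivots.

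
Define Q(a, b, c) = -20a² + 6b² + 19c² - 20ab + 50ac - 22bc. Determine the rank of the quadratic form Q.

Write A = [[-20, -10, 25], [-10, 6, -11], [25, -11, 19]].
Congruent diagonalization of A (simultaneous row and column reduction) yields pivots -20, 11, 1/22.
That gives 2 positive, 1 negative pivots.
The rank is the number of nonzero pivots: 3.

3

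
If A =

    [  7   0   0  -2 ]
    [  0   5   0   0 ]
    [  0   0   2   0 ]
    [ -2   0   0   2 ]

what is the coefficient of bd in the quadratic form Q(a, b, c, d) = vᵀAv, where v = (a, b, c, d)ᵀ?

0

The coefficient of bd is A[2,4] + A[4,2] = 2·0 = 0.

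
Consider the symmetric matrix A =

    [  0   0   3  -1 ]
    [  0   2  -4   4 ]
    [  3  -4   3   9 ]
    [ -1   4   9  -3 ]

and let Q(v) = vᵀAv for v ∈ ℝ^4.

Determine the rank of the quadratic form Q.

4

Row reduction of A gives 4 nonzero rows, so rank A = 4.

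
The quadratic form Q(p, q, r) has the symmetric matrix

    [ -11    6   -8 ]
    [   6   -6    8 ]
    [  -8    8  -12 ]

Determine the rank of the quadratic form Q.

3

An LDLᵀ factorisation of A has diagonal entries -11, -30/11, -4/3.
Counting signs: 3 negative.
The rank is the number of nonzero pivots: 3.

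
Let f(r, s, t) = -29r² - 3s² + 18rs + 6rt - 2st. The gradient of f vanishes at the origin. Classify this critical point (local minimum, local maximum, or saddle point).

The Hessian at the origin is H = [[-58, 18, 6], [18, -6, -2], [6, -2, 0]].
Symmetric row and column elimination reduces H to a congruent diagonal form with pivots -58, -12/29, 2/3.
That gives 1 positive, 2 negative pivots.
H is indefinite, so the origin is a saddle point.

saddle point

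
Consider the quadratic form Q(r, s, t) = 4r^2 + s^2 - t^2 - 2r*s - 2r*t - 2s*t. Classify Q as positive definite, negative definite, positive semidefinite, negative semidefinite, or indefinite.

indefinite

Write A = [[4, -1, -1], [-1, 1, -1], [-1, -1, -1]].
Congruent diagonalization of A (simultaneous row and column reduction) yields pivots 4, 3/4, -10/3.
Counting signs: 2 positive, 1 negative.
Hence Q is indefinite.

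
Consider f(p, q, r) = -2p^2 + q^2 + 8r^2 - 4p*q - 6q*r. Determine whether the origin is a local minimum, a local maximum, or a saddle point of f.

The Hessian at the origin is H = [[-4, -4, 0], [-4, 2, -6], [0, -6, 16]].
Symmetric row and column elimination reduces H to a congruent diagonal form with pivots -4, 6, 10.
Counting signs: 2 positive, 1 negative.
H is indefinite, so the origin is a saddle point.

saddle point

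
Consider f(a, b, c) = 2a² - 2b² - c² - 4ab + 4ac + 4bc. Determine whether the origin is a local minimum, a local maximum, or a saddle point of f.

The Hessian at the origin is H = [[4, -4, 4], [-4, -4, 4], [4, 4, -2]].
Applying the same elementary operations to the rows and columns of H produces a congruent diagonal matrix with entries 4, -8, 2.
Counting signs: 2 positive, 1 negative.
H is indefinite, so the origin is a saddle point.

saddle point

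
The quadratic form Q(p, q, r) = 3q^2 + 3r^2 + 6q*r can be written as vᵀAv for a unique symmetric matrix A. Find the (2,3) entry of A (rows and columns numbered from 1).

The coefficient of q·r in Q is 6. For a symmetric A this equals A[2,3] + A[3,2] = 2·A[2,3].
So A[2,3] = 6/2 = 3.

3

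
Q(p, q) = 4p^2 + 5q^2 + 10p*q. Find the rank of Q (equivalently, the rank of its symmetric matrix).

The symmetric matrix is A = [[4, 5], [5, 5]].
Congruent diagonalization of A (simultaneous row and column reduction) yields pivots 4, -5/4.
So there are 1 positive, 1 negative pivots.
The rank is the number of nonzero pivots: 2.

2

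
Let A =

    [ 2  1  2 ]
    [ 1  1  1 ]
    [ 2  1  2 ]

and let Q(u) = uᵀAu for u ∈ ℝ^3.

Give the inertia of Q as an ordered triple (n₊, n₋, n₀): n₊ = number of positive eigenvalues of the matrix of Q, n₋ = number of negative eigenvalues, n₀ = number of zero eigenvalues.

Symmetric row and column elimination reduces A to a congruent diagonal form with pivots 2, 1/2, 0.
Counting signs: 2 positive, 1 zero.

(2, 0, 1)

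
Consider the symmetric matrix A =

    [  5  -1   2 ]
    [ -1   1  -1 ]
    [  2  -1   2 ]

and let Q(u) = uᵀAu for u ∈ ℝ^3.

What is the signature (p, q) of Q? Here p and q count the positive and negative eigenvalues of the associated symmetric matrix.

Row-reducing A symmetrically gives the diagonal entries 5, 4/5, 3/4.
That gives 3 positive pivots.

(3, 0)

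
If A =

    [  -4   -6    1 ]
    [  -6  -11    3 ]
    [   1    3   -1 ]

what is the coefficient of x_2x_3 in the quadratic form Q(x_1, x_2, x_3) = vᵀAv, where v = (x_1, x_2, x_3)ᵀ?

6

The coefficient of x_2x_3 is A[2,3] + A[3,2] = 2·3 = 6.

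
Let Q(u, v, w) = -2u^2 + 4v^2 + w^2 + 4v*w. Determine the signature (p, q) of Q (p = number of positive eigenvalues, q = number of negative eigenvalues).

Write A = [[-2, 0, 0], [0, 4, 2], [0, 2, 1]].
Symmetric row and column elimination reduces A to a congruent diagonal form with pivots -2, 4, 0.
So there are 1 positive, 1 negative, 1 zero pivots.

(1, 1)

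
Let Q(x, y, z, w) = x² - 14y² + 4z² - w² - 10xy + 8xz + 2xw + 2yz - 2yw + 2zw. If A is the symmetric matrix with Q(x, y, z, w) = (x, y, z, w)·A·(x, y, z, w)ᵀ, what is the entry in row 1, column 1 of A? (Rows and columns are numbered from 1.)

The coefficient of x² in Q is 1, and that is exactly A[1,1].

1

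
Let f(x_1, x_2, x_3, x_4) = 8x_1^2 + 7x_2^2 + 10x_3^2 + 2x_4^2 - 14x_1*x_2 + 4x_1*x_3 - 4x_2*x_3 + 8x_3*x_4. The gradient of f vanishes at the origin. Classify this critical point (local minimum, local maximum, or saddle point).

local minimum

The Hessian at the origin is H = [[16, -14, 4, 0], [-14, 14, -4, 0], [4, -4, 20, 8], [0, 0, 8, 4]].
Applying the same elementary operations to the rows and columns of H produces a congruent diagonal matrix with entries 16, 7/4, 132/7, 20/33.
Counting signs: 4 positive.
H is positive definite, so the origin is a strict local minimum.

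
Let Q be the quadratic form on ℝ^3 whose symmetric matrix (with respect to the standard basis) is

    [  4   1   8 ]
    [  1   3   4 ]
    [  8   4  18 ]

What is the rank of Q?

3

Symmetric row and column elimination reduces A to a congruent diagonal form with pivots 4, 11/4, 6/11.
That gives 3 positive pivots.
The rank is the number of nonzero pivots: 3.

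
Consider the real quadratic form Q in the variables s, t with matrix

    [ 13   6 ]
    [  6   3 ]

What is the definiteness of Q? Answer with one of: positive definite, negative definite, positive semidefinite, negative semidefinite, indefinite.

positive definite

Leading principal minors: Δ_1 = 13, Δ_2 = 3.
All leading principal minors are positive, so by Sylvester's criterion Q is positive definite.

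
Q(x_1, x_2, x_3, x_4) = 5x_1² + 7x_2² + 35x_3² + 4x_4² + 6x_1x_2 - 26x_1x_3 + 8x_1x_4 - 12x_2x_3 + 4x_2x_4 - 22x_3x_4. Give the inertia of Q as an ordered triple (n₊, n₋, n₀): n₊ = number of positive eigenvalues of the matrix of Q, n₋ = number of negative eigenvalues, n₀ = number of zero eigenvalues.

(4, 0, 0)

The associated matrix is A = [[5, 3, -13, 4], [3, 7, -6, 2], [-13, -6, 35, -11], [4, 2, -11, 4]].
Congruent diagonalization of A (simultaneous row and column reduction) yields pivots 5, 26/5, 15/26, 2/5.
That gives 4 positive pivots.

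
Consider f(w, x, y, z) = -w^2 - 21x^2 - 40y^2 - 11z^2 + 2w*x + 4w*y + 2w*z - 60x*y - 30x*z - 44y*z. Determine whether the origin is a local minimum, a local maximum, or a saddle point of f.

saddle point

The Hessian at the origin is H = [[-2, 2, 4, 2], [2, -42, -60, -30], [4, -60, -80, -44], [2, -30, -44, -22]].
Symmetric row and column elimination reduces H to a congruent diagonal form with pivots -2, -40, 32/5, -1/2.
That gives 1 positive, 3 negative pivots.
H is indefinite, so the origin is a saddle point.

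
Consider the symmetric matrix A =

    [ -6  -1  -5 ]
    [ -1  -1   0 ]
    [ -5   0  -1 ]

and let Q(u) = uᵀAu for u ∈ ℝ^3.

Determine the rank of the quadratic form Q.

3

An LDLᵀ factorisation of A has diagonal entries -6, -5/6, 4.
That gives 1 positive, 2 negative pivots.
The rank is the number of nonzero pivots: 3.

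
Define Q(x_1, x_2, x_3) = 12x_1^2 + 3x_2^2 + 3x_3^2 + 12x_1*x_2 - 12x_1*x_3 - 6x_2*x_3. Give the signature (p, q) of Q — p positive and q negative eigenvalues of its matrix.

The symmetric matrix is A = [[12, 6, -6], [6, 3, -3], [-6, -3, 3]].
Congruent diagonalization of A (simultaneous row and column reduction) yields pivots 12, 0, 0.
So there are 1 positive, 2 zero pivots.

(1, 0)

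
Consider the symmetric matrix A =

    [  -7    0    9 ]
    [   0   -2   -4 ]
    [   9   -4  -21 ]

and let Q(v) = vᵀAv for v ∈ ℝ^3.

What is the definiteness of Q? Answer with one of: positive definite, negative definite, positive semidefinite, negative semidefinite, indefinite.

Leading principal minors: Δ_1 = -7, Δ_2 = 14, Δ_3 = -20.
The signs alternate starting with Δ_1 < 0, so by Sylvester's criterion Q is negative definite.

negative definite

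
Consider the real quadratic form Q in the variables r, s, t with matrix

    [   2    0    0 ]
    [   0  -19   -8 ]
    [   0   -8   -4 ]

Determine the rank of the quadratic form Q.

3

Symmetric row and column elimination reduces A to a congruent diagonal form with pivots 2, -19, -12/19.
That gives 1 positive, 2 negative pivots.
The rank is the number of nonzero pivots: 3.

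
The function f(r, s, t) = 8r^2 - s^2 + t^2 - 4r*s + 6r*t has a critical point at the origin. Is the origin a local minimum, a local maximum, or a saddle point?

saddle point

The Hessian at the origin is H = [[16, -4, 6], [-4, -2, 0], [6, 0, 2]].
Row-reducing H symmetrically gives the diagonal entries 16, -3, 1/2.
So there are 2 positive, 1 negative pivots.
H is indefinite, so the origin is a saddle point.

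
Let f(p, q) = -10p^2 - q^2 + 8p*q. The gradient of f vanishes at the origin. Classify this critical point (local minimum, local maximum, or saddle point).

saddle point

The Hessian at the origin is H = [[-20, 8], [8, -2]].
det H = -20·-2 − (8)² = -24 < 0, so H is indefinite.
Therefore the origin is a saddle point.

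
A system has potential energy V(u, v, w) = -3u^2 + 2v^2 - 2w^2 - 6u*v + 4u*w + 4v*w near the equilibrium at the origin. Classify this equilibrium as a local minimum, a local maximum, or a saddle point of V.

The Hessian at the origin is H = [[-6, -6, 4], [-6, 4, 4], [4, 4, -4]].
Row-reducing H symmetrically gives the diagonal entries -6, 10, -4/3.
So there are 1 positive, 2 negative pivots.
H is indefinite, so the origin is a saddle point.

saddle point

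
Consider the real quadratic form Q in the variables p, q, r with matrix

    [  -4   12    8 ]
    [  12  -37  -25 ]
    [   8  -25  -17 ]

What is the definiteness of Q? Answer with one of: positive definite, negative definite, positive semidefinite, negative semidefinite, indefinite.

Congruent diagonalization of A (simultaneous row and column reduction) yields pivots -4, -1, 0.
So there are 2 negative, 1 zero pivots.
Hence Q is negative semidefinite.

negative semidefinite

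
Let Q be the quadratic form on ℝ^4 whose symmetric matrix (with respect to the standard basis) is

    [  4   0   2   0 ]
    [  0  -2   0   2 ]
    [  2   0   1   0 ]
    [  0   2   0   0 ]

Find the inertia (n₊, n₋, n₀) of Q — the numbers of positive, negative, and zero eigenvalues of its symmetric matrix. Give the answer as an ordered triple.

Symmetric row and column elimination reduces A to a congruent diagonal form with pivots 4, -2, 0, 2.
So there are 2 positive, 1 negative, 1 zero pivots.

(2, 1, 1)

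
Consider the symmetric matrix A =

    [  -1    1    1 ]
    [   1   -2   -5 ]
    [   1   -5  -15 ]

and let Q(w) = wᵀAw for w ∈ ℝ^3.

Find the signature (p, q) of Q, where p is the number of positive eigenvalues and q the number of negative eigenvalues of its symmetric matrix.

(1, 2)

Congruent diagonalization of A (simultaneous row and column reduction) yields pivots -1, -1, 2.
Counting signs: 1 positive, 2 negative.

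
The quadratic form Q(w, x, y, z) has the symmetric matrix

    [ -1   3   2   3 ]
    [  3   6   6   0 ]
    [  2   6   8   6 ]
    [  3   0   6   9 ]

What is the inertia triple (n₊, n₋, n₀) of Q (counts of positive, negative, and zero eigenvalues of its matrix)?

Row-reducing A symmetrically gives the diagonal entries -1, 15, 12/5, 3.
That gives 3 positive, 1 negative pivots.

(3, 1, 0)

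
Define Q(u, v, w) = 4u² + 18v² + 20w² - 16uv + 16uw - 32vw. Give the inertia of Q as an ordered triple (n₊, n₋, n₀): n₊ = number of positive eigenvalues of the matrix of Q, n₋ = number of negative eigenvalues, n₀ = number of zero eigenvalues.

The symmetric matrix is A = [[4, -8, 8], [-8, 18, -16], [8, -16, 20]].
Row-reducing A symmetrically gives the diagonal entries 4, 2, 4.
Counting signs: 3 positive.

(3, 0, 0)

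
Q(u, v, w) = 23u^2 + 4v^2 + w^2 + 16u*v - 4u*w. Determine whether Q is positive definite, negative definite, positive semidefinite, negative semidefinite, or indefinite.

positive definite

The symmetric matrix of Q is A = [[23, 8, -2], [8, 4, 0], [-2, 0, 1]].
Leading principal minors: Δ_1 = 23, Δ_2 = 28, Δ_3 = 12.
All leading principal minors are positive, so by Sylvester's criterion Q is positive definite.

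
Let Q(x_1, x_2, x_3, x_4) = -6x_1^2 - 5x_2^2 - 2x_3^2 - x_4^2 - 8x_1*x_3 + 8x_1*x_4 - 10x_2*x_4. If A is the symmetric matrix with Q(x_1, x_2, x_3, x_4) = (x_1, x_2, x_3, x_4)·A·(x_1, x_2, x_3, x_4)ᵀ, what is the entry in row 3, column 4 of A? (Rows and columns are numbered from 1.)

The coefficient of x_3·x_4 in Q is 0. For a symmetric A this equals A[3,4] + A[4,3] = 2·A[3,4].
So A[3,4] = 0/2 = 0.

0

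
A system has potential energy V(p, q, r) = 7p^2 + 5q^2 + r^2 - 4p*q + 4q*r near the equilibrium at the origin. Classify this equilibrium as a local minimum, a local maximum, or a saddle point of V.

local minimum

The Hessian at the origin is H = [[14, -4, 0], [-4, 10, 4], [0, 4, 2]].
Applying the same elementary operations to the rows and columns of H produces a congruent diagonal matrix with entries 14, 62/7, 6/31.
Counting signs: 3 positive.
H is positive definite, so the origin is a strict local minimum.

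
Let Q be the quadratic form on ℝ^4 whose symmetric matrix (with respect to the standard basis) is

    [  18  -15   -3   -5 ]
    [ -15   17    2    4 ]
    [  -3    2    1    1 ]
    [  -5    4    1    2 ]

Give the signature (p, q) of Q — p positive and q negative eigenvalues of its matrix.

Symmetric row and column elimination reduces A to a congruent diagonal form with pivots 18, 9/2, 4/9, 5/9.
That gives 4 positive pivots.

(4, 0)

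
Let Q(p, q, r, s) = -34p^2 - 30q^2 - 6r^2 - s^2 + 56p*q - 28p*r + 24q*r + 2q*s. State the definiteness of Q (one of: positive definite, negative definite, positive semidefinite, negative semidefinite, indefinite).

The associated matrix is A = [[-34, 28, -14, 0], [28, -30, 12, 1], [-14, 12, -6, 0], [0, 1, 0, -1]].
Symmetric row and column elimination reduces A to a congruent diagonal form with pivots -34, -118/17, -12/59, -5/6.
That gives 4 negative pivots.
Hence Q is negative definite.

negative definite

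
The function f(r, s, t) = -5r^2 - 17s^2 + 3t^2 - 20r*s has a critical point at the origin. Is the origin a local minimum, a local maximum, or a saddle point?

The Hessian at the origin is H = [[-10, -20, 0], [-20, -34, 0], [0, 0, 6]].
An LDLᵀ factorisation of H has diagonal entries -10, 6, 6.
Counting signs: 2 positive, 1 negative.
H is indefinite, so the origin is a saddle point.

saddle point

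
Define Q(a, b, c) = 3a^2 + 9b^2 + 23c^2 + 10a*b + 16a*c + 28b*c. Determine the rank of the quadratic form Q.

3

The symmetric matrix is A = [[3, 5, 8], [5, 9, 14], [8, 14, 23]].
Applying the same elementary operations to the rows and columns of A produces a congruent diagonal matrix with entries 3, 2/3, 1.
That gives 3 positive pivots.
The rank is the number of nonzero pivots: 3.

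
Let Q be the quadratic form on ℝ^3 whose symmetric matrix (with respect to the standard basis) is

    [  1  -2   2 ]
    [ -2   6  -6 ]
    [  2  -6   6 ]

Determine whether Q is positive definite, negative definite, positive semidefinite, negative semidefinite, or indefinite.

Applying the same elementary operations to the rows and columns of A produces a congruent diagonal matrix with entries 1, 2, 0.
That gives 2 positive, 1 zero pivots.
Hence Q is positive semidefinite.

positive semidefinite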